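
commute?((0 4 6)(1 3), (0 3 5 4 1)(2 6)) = no:(0 4 6)(1 3) * (0 3 5 4 1)(2 6) = (0 1 5 4 2 6 3), (0 3 5 4 1)(2 6) * (0 4 6)(1 3) = (0 1 4 3 5 6 2)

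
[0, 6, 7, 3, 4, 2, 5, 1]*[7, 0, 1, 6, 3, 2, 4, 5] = [7, 4, 5, 6, 3, 1, 2, 0]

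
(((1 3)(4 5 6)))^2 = (4 6 5)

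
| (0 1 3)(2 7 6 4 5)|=15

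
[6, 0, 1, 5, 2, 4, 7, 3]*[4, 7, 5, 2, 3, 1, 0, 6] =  [0, 4, 7, 1, 5, 3, 6, 2]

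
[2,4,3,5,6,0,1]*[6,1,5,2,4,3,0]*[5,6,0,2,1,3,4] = [3,1,0,2,5,4,6] 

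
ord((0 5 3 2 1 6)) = 6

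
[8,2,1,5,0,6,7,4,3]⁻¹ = [4,2,1,8,7,3,5,6,0]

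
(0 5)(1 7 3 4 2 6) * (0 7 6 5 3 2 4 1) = (0 3 1 6)(2 5 7)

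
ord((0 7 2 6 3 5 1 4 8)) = 9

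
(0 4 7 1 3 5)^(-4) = (0 7 3)(1 5 4)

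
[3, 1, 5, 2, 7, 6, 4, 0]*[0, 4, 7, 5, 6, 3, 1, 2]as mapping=[0→5, 1→4, 2→3, 3→7, 4→2, 5→1, 6→6, 7→0]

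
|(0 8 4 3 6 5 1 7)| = 8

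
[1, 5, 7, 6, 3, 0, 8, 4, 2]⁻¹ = [5, 0, 8, 4, 7, 1, 3, 2, 6]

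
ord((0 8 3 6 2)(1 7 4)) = 15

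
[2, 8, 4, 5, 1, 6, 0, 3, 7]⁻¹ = [6, 4, 0, 7, 2, 3, 5, 8, 1]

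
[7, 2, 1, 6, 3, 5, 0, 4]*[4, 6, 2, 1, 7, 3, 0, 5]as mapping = [0→5, 1→2, 2→6, 3→0, 4→1, 5→3, 6→4, 7→7]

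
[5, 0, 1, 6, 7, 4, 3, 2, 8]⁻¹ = [1, 2, 7, 6, 5, 0, 3, 4, 8]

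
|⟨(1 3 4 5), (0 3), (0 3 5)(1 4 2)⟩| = 720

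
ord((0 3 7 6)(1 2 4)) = 12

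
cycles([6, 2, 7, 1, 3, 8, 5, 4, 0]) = (0 6 5 8) (1 2 7 4 3) 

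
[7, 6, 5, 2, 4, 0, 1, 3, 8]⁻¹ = [5, 6, 3, 7, 4, 2, 1, 0, 8]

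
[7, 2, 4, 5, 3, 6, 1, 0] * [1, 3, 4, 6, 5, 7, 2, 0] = [0, 4, 5, 7, 6, 2, 3, 1]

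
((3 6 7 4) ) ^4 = () 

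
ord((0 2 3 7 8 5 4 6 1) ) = 9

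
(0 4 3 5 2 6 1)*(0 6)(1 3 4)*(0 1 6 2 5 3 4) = (0 6 4)(1 2)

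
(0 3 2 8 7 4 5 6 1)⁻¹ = (0 1 6 5 4 7 8 2 3)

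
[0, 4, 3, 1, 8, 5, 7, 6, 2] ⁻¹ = [0, 3, 8, 2, 1, 5, 7, 6, 4] 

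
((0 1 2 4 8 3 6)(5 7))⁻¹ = (0 6 3 8 4 2 1)(5 7)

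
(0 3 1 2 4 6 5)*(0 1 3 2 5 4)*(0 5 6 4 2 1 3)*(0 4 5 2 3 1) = (1 6 3 4 5)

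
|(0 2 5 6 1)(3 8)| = 10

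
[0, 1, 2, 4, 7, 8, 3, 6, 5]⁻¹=[0, 1, 2, 6, 3, 8, 7, 4, 5]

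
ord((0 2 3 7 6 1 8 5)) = 8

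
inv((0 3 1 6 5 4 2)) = (0 2 4 5 6 1 3)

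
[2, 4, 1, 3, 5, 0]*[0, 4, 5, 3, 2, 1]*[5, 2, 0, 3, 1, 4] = [4, 0, 1, 3, 2, 5]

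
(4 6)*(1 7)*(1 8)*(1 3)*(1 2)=(1 7 8 3 2)(4 6)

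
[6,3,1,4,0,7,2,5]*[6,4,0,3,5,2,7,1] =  [7,3,4,5,6,1,0,2]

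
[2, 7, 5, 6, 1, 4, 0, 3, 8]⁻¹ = [6, 4, 0, 7, 5, 2, 3, 1, 8]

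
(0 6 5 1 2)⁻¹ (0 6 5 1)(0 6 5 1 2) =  (1 2 6 5)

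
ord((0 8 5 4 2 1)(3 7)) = 6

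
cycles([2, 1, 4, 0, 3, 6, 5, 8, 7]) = (0 2 4 3)(5 6)(7 8)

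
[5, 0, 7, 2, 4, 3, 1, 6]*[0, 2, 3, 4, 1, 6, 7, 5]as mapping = [0→6, 1→0, 2→5, 3→3, 4→1, 5→4, 6→2, 7→7]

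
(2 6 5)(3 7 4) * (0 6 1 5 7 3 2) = (0 6 7 4 2 1 5)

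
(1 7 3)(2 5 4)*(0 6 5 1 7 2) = (0 6 5 4)(1 2)(3 7)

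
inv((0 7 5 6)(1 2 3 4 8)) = (0 6 5 7)(1 8 4 3 2)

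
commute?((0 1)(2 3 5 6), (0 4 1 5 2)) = no:(0 1)(2 3 5 6) * (0 4 1 5 2) = (0 5 6)(1 4)(2 3), (0 4 1 5 2) * (0 1)(2 3 5 6) = (0 4)(1 6 2)(3 5)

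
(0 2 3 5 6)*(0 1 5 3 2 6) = (0 6 1 5)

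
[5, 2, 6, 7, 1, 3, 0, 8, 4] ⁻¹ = [6, 4, 1, 5, 8, 0, 2, 3, 7] 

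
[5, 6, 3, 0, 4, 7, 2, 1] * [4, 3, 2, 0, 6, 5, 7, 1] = [5, 7, 0, 4, 6, 1, 2, 3]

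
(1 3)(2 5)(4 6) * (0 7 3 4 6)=(0 7 3 1 4)(2 5)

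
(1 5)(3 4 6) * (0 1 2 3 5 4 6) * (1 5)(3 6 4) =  (0 5 2 6 1 3 4)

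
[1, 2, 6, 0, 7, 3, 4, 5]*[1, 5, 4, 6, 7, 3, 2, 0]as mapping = [0→5, 1→4, 2→2, 3→1, 4→0, 5→6, 6→7, 7→3]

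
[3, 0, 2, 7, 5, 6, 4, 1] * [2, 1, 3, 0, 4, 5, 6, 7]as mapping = [0→0, 1→2, 2→3, 3→7, 4→5, 5→6, 6→4, 7→1]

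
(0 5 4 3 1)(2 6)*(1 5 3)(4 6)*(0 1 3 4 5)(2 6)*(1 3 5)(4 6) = (0 6 4 5 2 1 3)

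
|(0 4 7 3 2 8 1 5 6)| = 9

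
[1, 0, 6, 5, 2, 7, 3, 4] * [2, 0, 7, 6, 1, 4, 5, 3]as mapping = [0→0, 1→2, 2→5, 3→4, 4→7, 5→3, 6→6, 7→1]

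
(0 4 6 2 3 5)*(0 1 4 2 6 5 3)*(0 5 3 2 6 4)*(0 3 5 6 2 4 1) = (0 2 6 1 3 4 5) 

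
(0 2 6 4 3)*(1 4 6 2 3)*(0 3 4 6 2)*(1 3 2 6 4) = (0 1 4 3 2)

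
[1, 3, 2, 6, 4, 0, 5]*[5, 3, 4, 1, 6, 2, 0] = [3, 1, 4, 0, 6, 5, 2]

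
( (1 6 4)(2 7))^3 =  (2 7)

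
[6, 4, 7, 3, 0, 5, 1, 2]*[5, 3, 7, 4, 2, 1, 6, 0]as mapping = [0→6, 1→2, 2→0, 3→4, 4→5, 5→1, 6→3, 7→7]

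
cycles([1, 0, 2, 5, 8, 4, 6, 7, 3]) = (0 1) (3 5 4 8) 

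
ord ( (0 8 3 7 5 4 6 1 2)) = 9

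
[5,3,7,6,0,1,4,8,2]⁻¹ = [4,5,8,1,6,0,3,2,7]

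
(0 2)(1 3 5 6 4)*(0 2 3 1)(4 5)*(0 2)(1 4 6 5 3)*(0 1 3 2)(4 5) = (0 3 6 2 1 5 4)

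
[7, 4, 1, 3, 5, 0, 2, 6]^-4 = [2, 0, 5, 3, 7, 6, 4, 1]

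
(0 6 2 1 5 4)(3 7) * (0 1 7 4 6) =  (1 5 6 2 7 3 4)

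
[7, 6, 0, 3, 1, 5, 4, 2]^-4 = [2, 4, 7, 3, 6, 5, 1, 0]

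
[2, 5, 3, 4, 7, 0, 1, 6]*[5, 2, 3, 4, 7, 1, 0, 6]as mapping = [0→3, 1→1, 2→4, 3→7, 4→6, 5→5, 6→2, 7→0]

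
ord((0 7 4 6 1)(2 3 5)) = 15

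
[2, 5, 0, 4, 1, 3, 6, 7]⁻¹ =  [2, 4, 0, 5, 3, 1, 6, 7]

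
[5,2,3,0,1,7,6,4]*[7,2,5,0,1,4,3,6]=[4,5,0,7,2,6,3,1]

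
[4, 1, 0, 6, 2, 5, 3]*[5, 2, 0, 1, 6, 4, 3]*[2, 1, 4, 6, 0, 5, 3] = [3, 4, 5, 6, 2, 0, 1]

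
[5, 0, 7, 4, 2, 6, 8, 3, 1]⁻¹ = [1, 8, 4, 7, 3, 0, 5, 2, 6]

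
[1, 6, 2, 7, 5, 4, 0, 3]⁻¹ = [6, 0, 2, 7, 5, 4, 1, 3]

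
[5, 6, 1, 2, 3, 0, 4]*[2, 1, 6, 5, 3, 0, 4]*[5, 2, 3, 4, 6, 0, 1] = [5, 6, 2, 1, 0, 3, 4]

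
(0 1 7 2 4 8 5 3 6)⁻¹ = (0 6 3 5 8 4 2 7 1)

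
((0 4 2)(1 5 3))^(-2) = (0 4 2)(1 5 3)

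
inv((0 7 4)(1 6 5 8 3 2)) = (0 4 7)(1 2 3 8 5 6)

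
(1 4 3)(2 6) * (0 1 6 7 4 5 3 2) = (0 1 5 3 6)(2 7 4)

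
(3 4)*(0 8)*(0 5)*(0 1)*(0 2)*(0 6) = (0 8 5 1 2 6)(3 4)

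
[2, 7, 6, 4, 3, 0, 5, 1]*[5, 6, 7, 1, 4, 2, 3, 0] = [7, 0, 3, 4, 1, 5, 2, 6]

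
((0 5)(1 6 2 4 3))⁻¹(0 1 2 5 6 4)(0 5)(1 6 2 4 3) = (0 2 3 5 6 4)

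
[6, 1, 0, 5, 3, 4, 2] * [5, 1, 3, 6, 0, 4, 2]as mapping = [0→2, 1→1, 2→5, 3→4, 4→6, 5→0, 6→3]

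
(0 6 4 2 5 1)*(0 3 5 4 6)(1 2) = (1 3 5 2 4)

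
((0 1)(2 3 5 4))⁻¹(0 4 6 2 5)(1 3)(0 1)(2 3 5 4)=(0 5)(1 2 6 3 4)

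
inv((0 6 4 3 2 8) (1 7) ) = (0 8 2 3 4 6) (1 7) 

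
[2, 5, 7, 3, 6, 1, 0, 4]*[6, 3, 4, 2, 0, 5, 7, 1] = [4, 5, 1, 2, 7, 3, 6, 0]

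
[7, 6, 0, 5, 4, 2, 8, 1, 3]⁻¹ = [2, 7, 5, 8, 4, 3, 1, 0, 6]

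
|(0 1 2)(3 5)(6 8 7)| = 6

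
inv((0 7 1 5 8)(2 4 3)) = (0 8 5 1 7)(2 3 4)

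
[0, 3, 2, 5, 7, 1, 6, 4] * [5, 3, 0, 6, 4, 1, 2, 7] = [5, 6, 0, 1, 7, 3, 2, 4]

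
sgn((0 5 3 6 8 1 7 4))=-1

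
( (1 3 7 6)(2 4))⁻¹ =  (1 6 7 3)(2 4)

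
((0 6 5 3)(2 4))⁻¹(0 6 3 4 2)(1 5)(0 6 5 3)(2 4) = (0 2 4 6 5)(1 3)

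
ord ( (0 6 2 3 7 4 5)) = 7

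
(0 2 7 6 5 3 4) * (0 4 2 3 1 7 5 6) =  (0 3 2 5 1 7)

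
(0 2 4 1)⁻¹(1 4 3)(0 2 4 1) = (0 1 3)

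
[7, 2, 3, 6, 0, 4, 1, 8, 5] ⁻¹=[4, 6, 1, 2, 5, 8, 3, 0, 7] 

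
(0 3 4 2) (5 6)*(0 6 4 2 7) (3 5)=(0 5 4 7) (2 6 3) 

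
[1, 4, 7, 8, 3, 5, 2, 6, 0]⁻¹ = [8, 0, 6, 4, 1, 5, 7, 2, 3]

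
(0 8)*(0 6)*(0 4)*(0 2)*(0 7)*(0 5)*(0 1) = (0 8 6 4 2 7 5 1)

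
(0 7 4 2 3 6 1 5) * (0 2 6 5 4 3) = (0 7 3 5 2)(1 4 6)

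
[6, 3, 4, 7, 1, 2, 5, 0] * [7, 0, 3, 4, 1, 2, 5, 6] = [5, 4, 1, 6, 0, 3, 2, 7]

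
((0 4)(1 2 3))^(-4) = (1 3 2)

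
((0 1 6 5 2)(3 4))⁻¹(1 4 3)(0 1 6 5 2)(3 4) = (3 4 6)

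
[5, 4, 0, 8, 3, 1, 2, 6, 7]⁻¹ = [2, 5, 6, 4, 1, 0, 7, 8, 3]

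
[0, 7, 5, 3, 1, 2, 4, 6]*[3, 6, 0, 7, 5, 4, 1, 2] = [3, 2, 4, 7, 6, 0, 5, 1] 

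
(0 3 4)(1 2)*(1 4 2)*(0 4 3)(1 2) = (1 2 3)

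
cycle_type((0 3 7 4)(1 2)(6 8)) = 2^2.4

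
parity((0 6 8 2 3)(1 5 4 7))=odd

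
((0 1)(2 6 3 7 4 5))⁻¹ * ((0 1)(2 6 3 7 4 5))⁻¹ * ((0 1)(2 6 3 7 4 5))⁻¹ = (0 1)(2 7)(3 5)(4 6)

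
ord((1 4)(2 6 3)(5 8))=6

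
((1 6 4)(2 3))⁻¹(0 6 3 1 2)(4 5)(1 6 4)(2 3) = (0 4 2 6 3)(1 5)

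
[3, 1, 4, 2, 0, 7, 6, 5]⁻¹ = [4, 1, 3, 0, 2, 7, 6, 5]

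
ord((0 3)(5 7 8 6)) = 4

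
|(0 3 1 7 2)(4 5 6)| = 15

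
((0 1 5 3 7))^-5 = ()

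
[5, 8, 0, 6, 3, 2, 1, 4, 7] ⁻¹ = [2, 6, 5, 4, 7, 0, 3, 8, 1] 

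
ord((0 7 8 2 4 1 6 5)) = 8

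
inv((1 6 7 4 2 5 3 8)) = (1 8 3 5 2 4 7 6)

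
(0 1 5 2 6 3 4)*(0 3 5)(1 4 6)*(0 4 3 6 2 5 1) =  (0 3 2)(1 4 6)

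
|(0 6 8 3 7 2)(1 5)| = 6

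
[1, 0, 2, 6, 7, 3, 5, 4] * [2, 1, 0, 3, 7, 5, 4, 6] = [1, 2, 0, 4, 6, 3, 5, 7]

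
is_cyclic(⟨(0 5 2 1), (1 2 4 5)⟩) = no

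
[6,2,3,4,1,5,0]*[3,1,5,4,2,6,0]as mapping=[0→0,1→5,2→4,3→2,4→1,5→6,6→3]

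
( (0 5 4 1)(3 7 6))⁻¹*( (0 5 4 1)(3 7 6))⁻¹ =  (0 4)(1 5)(3 7 6)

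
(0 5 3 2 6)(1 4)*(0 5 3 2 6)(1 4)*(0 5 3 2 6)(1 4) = (0 2 5 6 3)(1 4)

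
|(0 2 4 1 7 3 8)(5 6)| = 14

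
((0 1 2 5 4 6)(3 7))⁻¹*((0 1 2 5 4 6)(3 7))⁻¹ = (0 4 2)(1 6 5)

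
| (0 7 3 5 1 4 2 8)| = 8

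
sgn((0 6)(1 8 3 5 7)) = -1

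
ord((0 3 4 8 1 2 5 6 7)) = 9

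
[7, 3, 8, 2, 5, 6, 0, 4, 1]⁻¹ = [6, 8, 3, 1, 7, 4, 5, 0, 2]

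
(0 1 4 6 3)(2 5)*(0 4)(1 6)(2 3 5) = (0 6 5 3 4 1)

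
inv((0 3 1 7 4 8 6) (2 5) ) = (0 6 8 4 7 1 3) (2 5) 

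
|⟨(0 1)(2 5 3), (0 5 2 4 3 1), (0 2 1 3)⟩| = 720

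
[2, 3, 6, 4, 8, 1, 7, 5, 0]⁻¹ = [8, 5, 0, 1, 3, 7, 2, 6, 4]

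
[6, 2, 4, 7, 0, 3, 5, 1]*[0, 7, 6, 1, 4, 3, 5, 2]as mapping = [0→5, 1→6, 2→4, 3→2, 4→0, 5→1, 6→3, 7→7]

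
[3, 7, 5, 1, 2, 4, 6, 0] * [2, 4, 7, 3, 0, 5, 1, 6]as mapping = [0→3, 1→6, 2→5, 3→4, 4→7, 5→0, 6→1, 7→2]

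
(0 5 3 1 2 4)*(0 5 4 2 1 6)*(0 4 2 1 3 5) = (0 2 1 3 6 4)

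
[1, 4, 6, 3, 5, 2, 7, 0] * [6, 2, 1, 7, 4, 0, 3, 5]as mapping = [0→2, 1→4, 2→3, 3→7, 4→0, 5→1, 6→5, 7→6]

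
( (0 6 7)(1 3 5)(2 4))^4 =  (0 6 7)(1 3 5)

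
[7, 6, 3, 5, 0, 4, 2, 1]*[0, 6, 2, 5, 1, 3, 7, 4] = [4, 7, 5, 3, 0, 1, 2, 6]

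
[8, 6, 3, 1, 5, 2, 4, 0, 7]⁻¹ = [7, 3, 5, 2, 6, 4, 1, 8, 0]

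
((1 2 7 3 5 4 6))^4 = (1 5 2 4 7 6 3)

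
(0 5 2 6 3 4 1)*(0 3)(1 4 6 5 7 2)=(0 7 2 5 1 3 6)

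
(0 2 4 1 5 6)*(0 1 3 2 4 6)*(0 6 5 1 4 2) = (0 2 5 6 4 3)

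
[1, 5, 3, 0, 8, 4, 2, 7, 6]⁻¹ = [3, 0, 6, 2, 5, 1, 8, 7, 4]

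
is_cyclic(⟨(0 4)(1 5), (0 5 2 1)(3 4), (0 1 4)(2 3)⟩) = no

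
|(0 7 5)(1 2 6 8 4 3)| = 6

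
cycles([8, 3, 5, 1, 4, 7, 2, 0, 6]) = (0 8 6 2 5 7)(1 3)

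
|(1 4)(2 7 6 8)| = 4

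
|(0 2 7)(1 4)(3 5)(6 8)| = 6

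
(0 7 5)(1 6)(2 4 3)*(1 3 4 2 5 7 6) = (0 6 3 5)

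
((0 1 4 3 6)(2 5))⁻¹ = (0 6 3 4 1)(2 5)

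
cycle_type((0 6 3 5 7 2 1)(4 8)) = 2.7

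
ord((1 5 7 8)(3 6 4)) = 12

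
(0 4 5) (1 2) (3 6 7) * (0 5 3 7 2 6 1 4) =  (1 6 2 4 3) 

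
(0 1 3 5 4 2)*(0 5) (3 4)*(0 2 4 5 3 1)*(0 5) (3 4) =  (0 5 1) (2 4 3) 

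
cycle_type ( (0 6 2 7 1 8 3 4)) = 8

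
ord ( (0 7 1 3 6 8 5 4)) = 8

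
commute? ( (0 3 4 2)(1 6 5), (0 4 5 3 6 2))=no: (0 3 4 2)(1 6 5) * (0 4 5 3 6 2)=(0 6 3 5 1 2 4), (0 4 5 3 6 2) * (0 3 4 2)(1 6 5)=(0 2 3 5 4 1 6)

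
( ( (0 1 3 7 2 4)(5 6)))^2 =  (0 3 2)(1 7 4)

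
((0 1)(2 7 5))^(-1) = (0 1)(2 5 7)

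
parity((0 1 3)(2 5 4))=even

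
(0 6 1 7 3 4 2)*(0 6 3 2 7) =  (0 3 4 7 2 6 1)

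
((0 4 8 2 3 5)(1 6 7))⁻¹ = (0 5 3 2 8 4)(1 7 6)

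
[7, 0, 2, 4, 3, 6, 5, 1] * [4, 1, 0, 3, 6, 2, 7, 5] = [5, 4, 0, 6, 3, 7, 2, 1]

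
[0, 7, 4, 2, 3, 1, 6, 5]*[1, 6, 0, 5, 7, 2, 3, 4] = [1, 4, 7, 0, 5, 6, 3, 2]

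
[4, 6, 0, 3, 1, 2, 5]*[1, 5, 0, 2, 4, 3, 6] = [4, 6, 1, 2, 5, 0, 3]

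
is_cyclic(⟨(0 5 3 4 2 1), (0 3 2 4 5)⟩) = no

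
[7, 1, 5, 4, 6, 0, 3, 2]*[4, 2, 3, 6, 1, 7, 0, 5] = [5, 2, 7, 1, 0, 4, 6, 3]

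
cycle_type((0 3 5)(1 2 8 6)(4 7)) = 2.3.4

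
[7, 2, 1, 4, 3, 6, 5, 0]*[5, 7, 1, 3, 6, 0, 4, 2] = [2, 1, 7, 6, 3, 4, 0, 5]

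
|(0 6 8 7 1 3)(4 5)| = 6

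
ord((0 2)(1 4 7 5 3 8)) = 6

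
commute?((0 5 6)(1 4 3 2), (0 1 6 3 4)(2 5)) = no:(0 5 6)(1 4 3 2) * (0 1 6 3 4)(2 5) = (0 2 6 1)(3 5), (0 1 6 3 4)(2 5) * (0 5 6)(1 4 3 2) = (0 4 5 1)(2 6)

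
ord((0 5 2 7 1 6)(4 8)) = 6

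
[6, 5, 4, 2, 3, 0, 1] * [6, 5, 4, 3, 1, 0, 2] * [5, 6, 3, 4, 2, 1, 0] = [3, 5, 6, 2, 4, 0, 1]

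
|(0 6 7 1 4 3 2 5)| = 8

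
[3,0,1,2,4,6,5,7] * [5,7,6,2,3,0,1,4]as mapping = [0→2,1→5,2→7,3→6,4→3,5→1,6→0,7→4]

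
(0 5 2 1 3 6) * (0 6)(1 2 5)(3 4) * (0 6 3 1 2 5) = (0 2 5)(1 4)(3 6)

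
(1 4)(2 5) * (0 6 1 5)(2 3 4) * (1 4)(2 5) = (0 6 4 2)(1 5 3)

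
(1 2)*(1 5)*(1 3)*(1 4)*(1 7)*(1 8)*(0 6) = (0 6) (1 2 5 3 4 7 8) 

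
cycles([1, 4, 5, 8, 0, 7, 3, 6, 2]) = (0 1 4)(2 5 7 6 3 8)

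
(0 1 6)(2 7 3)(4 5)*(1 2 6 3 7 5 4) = (0 2 5 1 3 6)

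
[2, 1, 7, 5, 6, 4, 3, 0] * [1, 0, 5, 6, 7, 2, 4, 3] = [5, 0, 3, 2, 4, 7, 6, 1]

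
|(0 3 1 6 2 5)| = 6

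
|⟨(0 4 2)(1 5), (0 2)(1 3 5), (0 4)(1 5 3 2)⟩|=720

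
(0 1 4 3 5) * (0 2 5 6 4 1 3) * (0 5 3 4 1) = (0 4 5 2 3 6 1)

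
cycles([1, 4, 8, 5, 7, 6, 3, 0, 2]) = (0 1 4 7)(2 8)(3 5 6)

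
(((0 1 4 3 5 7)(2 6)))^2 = (0 4 5)(1 3 7)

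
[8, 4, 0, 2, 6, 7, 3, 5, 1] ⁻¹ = [2, 8, 3, 6, 1, 7, 4, 5, 0] 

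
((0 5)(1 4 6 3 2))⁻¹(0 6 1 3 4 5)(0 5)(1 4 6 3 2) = (0 5 3 4 2 6)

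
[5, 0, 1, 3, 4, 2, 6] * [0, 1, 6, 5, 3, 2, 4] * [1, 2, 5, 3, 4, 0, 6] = [5, 1, 2, 0, 3, 6, 4]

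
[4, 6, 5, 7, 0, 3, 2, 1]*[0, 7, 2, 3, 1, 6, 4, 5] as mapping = [0→1, 1→4, 2→6, 3→5, 4→0, 5→3, 6→2, 7→7] 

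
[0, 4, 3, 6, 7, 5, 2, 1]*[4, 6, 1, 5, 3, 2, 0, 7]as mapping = [0→4, 1→3, 2→5, 3→0, 4→7, 5→2, 6→1, 7→6]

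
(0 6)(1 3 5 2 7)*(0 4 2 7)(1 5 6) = (0 1 3 6 4 2)(5 7)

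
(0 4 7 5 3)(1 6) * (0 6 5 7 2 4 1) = (0 1 5 3 6)(2 4)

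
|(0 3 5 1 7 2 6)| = 7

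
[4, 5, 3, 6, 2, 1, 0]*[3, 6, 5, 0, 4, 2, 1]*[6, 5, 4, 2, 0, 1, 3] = [0, 4, 6, 5, 1, 3, 2]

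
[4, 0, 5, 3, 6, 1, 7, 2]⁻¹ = [1, 5, 7, 3, 0, 2, 4, 6]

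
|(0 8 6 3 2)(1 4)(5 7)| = 10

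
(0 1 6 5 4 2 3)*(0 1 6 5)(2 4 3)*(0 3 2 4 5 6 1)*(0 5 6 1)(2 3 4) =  (3 5)(4 6)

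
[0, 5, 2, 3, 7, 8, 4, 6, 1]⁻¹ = [0, 8, 2, 3, 6, 1, 7, 4, 5]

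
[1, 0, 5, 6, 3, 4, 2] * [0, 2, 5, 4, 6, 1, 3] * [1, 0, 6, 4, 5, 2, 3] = [6, 1, 0, 4, 5, 3, 2]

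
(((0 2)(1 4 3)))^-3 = (0 2)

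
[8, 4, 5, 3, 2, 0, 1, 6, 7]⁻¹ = [5, 6, 4, 3, 1, 2, 7, 8, 0]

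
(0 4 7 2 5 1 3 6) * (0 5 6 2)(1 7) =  (0 4 1 3 2 6 5 7)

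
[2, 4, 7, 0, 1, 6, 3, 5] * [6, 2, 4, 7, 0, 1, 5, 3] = [4, 0, 3, 6, 2, 5, 7, 1]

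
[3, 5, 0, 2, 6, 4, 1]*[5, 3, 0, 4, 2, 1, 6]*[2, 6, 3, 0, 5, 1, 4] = [5, 6, 1, 2, 4, 3, 0]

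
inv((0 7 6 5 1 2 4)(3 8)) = (0 4 2 1 5 6 7)(3 8)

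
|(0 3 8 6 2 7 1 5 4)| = 9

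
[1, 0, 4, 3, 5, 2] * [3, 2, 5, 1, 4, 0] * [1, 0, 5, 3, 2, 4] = [5, 3, 2, 0, 1, 4]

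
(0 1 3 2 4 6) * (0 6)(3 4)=(0 1 4)(2 3)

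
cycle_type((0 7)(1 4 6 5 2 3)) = 2.6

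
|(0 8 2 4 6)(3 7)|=10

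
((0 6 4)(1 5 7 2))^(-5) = (0 6 4)(1 2 7 5)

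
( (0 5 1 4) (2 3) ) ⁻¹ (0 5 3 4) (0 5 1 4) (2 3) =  (0 5 1 2) 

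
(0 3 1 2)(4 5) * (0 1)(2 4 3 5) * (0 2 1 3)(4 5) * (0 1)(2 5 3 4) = (0 2 4)(1 3 5)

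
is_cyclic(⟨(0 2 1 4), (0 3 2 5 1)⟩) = no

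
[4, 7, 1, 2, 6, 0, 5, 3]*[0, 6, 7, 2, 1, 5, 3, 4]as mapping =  [0→1, 1→4, 2→6, 3→7, 4→3, 5→0, 6→5, 7→2]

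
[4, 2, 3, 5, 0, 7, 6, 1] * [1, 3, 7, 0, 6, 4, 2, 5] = [6, 7, 0, 4, 1, 5, 2, 3]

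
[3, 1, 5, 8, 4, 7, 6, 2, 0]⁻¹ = [8, 1, 7, 0, 4, 2, 6, 5, 3]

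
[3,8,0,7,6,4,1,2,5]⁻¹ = [2,6,7,0,5,8,4,3,1]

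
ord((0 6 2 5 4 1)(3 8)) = 6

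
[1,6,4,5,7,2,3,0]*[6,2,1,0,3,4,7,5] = [2,7,3,4,5,1,0,6]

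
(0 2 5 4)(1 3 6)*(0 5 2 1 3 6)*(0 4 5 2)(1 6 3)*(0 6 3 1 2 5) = (0 3 4 5)(2 6)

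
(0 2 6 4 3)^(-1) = (0 3 4 6 2)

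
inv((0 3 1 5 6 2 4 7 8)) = (0 8 7 4 2 6 5 1 3)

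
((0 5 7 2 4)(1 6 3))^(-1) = (0 4 2 7 5)(1 3 6)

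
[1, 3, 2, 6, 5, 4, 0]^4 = [0, 1, 2, 3, 4, 5, 6]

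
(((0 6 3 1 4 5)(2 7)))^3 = (0 1)(2 7)(3 5)(4 6)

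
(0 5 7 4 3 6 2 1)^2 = (0 7 3 2)(1 5 4 6)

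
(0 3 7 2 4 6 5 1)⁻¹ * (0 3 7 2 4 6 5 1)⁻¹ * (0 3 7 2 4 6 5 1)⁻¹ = (0 6 7 1 4 3 5 2)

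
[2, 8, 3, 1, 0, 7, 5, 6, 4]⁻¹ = [4, 3, 0, 2, 8, 6, 7, 5, 1]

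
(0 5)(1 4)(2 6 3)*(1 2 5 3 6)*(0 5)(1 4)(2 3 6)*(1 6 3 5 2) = (0 3)(1 6)(2 4 5)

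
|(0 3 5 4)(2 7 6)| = 12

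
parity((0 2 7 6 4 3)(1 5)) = even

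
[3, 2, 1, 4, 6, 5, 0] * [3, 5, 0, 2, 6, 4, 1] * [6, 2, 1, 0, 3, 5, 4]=[1, 6, 5, 4, 2, 3, 0]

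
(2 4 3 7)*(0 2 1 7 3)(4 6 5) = (0 2 6 5 4)(1 7)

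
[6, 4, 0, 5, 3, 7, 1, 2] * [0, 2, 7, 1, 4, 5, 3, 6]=[3, 4, 0, 5, 1, 6, 2, 7]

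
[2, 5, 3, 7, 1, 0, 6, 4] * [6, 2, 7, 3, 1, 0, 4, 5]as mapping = [0→7, 1→0, 2→3, 3→5, 4→2, 5→6, 6→4, 7→1]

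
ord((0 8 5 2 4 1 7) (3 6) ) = 14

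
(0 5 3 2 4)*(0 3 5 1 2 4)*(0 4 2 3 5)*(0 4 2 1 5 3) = (0 5 4 3 1)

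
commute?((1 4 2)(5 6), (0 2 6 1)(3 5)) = no:(1 4 2)(5 6)*(0 2 6 1)(3 5) = (0 2)(1 4 6 3 5), (0 2 6 1)(3 5)*(1 4 2)(5 6) = (0 1)(2 5 3 6 4)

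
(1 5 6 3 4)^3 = (1 3 5 4 6)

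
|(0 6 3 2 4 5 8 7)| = 8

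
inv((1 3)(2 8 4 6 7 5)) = (1 3)(2 5 7 6 4 8)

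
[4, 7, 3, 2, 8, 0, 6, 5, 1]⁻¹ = [5, 8, 3, 2, 0, 7, 6, 1, 4]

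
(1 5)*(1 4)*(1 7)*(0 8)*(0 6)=(0 8 6)(1 5 4 7)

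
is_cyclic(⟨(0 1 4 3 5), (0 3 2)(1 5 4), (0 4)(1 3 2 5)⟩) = no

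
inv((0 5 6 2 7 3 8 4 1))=(0 1 4 8 3 7 2 6 5)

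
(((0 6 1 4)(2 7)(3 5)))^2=(0 1)(4 6)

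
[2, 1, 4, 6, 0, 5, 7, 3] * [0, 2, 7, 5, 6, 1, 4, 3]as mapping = [0→7, 1→2, 2→6, 3→4, 4→0, 5→1, 6→3, 7→5]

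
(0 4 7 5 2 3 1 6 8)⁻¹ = (0 8 6 1 3 2 5 7 4)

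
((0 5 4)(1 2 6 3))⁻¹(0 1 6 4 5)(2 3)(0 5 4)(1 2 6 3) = (0 4 5 2 3)(1 6)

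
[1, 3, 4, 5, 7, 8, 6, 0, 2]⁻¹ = [7, 0, 8, 1, 2, 3, 6, 4, 5]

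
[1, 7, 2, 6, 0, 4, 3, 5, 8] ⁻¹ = [4, 0, 2, 6, 5, 7, 3, 1, 8] 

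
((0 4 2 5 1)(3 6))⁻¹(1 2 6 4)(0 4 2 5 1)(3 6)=(0 5 3 2)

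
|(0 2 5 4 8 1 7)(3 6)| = 14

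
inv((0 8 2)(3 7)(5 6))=(0 2 8)(3 7)(5 6)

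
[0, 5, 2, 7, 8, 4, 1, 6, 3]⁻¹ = [0, 6, 2, 8, 5, 1, 7, 3, 4]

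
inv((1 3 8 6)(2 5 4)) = (1 6 8 3)(2 4 5)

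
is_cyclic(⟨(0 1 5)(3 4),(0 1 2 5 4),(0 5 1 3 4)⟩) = no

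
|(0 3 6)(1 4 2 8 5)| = 15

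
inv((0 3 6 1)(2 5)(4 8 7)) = (0 1 6 3)(2 5)(4 7 8)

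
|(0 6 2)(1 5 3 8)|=12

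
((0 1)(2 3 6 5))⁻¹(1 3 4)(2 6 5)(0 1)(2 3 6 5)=(0 6 4)(2 3 5)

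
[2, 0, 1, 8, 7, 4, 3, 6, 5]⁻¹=[1, 2, 0, 6, 5, 8, 7, 4, 3]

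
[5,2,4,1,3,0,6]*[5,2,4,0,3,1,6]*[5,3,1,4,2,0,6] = [3,2,4,1,5,0,6]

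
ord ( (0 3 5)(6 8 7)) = 3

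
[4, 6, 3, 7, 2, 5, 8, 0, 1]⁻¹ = [7, 8, 4, 2, 0, 5, 1, 3, 6]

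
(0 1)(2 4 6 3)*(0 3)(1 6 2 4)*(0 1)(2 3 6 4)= (0 4 3 2)(1 6)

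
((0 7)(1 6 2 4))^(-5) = (0 7)(1 4 2 6)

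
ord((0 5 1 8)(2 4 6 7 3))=20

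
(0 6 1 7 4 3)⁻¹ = (0 3 4 7 1 6)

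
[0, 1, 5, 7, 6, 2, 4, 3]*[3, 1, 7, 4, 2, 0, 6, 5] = [3, 1, 0, 5, 6, 7, 2, 4]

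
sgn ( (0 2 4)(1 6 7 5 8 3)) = -1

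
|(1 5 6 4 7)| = 5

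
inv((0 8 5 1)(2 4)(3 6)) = (0 1 5 8)(2 4)(3 6)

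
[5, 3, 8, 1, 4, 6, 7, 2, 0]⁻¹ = [8, 3, 7, 1, 4, 0, 5, 6, 2]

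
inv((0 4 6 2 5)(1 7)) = (0 5 2 6 4)(1 7)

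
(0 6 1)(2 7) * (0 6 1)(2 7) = (0 1 6)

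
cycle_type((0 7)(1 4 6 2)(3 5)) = 2^2.4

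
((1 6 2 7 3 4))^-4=(1 2 3)(4 6 7)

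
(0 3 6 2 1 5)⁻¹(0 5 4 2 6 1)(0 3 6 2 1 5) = (0 4 1 2 5 3)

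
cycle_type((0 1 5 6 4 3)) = 6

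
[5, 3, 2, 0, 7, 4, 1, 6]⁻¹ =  [3, 6, 2, 1, 5, 0, 7, 4]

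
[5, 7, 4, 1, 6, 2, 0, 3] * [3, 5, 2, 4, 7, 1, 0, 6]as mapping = [0→1, 1→6, 2→7, 3→5, 4→0, 5→2, 6→3, 7→4]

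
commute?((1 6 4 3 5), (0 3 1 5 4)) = no:(1 6 4 3 5)*(0 3 1 5 4) = (0 3 4 1 6), (0 3 1 5 4)*(1 6 4 3 5) = (0 5 3 6 4)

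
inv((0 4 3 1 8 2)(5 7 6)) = (0 2 8 1 3 4)(5 6 7)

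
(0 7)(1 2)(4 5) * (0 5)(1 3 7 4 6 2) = (0 4)(2 3 7 5 6)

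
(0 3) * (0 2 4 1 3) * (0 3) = (0 3 2 4 1)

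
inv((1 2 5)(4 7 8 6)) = (1 5 2)(4 6 8 7)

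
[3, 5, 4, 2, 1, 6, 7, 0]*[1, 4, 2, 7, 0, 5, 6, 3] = [7, 5, 0, 2, 4, 6, 3, 1]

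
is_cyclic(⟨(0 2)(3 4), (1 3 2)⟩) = no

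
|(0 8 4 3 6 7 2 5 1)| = 9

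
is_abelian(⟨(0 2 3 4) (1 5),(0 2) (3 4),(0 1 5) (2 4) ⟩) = no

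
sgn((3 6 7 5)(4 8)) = 1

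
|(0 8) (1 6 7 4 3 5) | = 6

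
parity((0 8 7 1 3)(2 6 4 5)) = odd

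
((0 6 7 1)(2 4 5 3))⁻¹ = (0 1 7 6)(2 3 5 4)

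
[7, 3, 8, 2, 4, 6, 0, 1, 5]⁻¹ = [6, 7, 3, 1, 4, 8, 5, 0, 2]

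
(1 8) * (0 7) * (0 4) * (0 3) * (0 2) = (0 7 4 3 2)(1 8)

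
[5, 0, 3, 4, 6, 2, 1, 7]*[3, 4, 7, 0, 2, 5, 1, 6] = [5, 3, 0, 2, 1, 7, 4, 6]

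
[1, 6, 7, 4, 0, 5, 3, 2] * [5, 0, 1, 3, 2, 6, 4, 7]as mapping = [0→0, 1→4, 2→7, 3→2, 4→5, 5→6, 6→3, 7→1]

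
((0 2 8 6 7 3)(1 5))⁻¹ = (0 3 7 6 8 2)(1 5)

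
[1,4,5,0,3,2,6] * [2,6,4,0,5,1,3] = [6,5,1,2,0,4,3]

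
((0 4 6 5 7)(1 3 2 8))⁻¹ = (0 7 5 6 4)(1 8 2 3)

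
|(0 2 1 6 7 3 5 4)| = 8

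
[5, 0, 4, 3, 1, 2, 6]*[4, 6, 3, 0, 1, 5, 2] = [5, 4, 1, 0, 6, 3, 2]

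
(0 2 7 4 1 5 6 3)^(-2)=(0 6 1 7)(2 3 5 4)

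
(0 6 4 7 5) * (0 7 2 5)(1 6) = (0 1 6 4 2 5 7)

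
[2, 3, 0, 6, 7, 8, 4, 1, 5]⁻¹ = [2, 7, 0, 1, 6, 8, 3, 4, 5]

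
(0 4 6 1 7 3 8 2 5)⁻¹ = (0 5 2 8 3 7 1 6 4)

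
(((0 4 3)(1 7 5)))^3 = ()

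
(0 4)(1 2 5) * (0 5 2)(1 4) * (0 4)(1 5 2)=(0 5)(1 4 2)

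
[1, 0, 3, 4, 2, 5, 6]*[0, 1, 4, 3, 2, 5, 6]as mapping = [0→1, 1→0, 2→3, 3→2, 4→4, 5→5, 6→6]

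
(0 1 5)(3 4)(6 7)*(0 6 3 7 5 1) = (3 4 7)(5 6)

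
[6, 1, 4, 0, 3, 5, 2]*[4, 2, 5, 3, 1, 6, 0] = [0, 2, 1, 4, 3, 6, 5]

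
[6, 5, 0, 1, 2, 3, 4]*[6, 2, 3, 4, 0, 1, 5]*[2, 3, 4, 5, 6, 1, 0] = [1, 3, 0, 4, 5, 6, 2]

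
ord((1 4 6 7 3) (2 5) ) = 10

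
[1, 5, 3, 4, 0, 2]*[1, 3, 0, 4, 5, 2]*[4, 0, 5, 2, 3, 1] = [2, 5, 3, 1, 0, 4]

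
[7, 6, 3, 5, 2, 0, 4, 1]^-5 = [6, 2, 0, 7, 5, 1, 3, 4]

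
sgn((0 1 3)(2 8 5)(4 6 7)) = 1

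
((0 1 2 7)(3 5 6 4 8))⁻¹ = (0 7 2 1)(3 8 4 6 5)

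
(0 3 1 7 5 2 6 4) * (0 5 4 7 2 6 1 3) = (1 2)(4 5 6 7)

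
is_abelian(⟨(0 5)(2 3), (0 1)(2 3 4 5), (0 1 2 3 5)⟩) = no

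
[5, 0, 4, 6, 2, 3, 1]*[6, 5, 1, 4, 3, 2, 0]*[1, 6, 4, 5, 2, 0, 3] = [4, 3, 5, 1, 6, 2, 0] 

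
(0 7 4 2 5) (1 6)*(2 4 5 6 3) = (0 7 5) (1 3 2 6) 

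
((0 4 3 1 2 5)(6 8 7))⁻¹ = (0 5 2 1 3 4)(6 7 8)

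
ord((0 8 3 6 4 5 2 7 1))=9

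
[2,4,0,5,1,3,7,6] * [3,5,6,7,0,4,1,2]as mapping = [0→6,1→0,2→3,3→4,4→5,5→7,6→2,7→1]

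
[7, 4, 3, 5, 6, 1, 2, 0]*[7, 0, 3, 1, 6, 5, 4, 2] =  [2, 6, 1, 5, 4, 0, 3, 7]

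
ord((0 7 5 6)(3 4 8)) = 12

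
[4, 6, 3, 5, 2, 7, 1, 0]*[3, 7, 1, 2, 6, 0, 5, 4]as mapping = [0→6, 1→5, 2→2, 3→0, 4→1, 5→4, 6→7, 7→3]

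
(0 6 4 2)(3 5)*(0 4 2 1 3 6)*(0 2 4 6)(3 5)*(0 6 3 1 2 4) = (0 4 2 3 1 5 6)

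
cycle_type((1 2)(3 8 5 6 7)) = 2.5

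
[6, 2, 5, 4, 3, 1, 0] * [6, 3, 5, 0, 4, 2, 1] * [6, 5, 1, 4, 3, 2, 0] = [5, 2, 1, 3, 6, 4, 0]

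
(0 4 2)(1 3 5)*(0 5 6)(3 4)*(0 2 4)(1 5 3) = (0 1)(2 3 6)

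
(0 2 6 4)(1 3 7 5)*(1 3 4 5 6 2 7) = (0 7 6 5 3 1 4)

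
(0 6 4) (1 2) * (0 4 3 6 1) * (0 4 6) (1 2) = (0 2 4 6 3) 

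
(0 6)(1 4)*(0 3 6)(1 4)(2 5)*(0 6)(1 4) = (0 6 3)(1 4)(2 5)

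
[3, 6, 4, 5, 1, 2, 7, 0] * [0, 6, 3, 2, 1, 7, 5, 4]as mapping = [0→2, 1→5, 2→1, 3→7, 4→6, 5→3, 6→4, 7→0]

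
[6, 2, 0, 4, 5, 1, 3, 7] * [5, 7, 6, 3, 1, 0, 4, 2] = [4, 6, 5, 1, 0, 7, 3, 2]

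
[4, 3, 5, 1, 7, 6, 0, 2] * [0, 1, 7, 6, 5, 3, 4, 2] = [5, 6, 3, 1, 2, 4, 0, 7]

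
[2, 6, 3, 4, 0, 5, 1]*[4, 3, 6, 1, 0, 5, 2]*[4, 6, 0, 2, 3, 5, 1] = [1, 0, 6, 4, 3, 5, 2]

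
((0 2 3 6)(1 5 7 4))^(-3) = (0 2 3 6)(1 5 7 4)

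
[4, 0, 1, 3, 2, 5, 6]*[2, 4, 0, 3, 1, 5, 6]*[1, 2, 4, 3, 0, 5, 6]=[2, 4, 0, 3, 1, 5, 6]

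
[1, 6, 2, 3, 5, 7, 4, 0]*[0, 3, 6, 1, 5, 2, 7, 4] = [3, 7, 6, 1, 2, 4, 5, 0]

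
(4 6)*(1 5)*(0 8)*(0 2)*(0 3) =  (0 8 2 3)(1 5)(4 6)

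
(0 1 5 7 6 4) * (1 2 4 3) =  (0 2 4)(1 5 7 6 3)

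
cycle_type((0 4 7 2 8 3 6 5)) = 8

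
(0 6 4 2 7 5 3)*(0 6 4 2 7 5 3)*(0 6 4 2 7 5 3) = (0 2 3 4 5 6 7) 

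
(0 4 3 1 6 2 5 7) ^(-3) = (0 2 3 7 6 4 5 1) 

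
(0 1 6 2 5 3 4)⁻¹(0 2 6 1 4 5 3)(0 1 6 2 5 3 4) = (0 3 4 1 5 2 6)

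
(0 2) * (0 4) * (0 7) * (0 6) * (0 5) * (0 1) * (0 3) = (0 2 4 7 6 5 1 3)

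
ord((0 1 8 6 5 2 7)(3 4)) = 14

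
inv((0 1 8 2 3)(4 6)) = (0 3 2 8 1)(4 6)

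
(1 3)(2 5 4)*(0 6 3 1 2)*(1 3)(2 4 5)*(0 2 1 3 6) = (1 6 3 4 2)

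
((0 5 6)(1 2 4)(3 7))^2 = (0 6 5)(1 4 2)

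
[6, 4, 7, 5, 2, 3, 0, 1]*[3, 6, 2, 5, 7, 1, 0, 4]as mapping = [0→0, 1→7, 2→4, 3→1, 4→2, 5→5, 6→3, 7→6]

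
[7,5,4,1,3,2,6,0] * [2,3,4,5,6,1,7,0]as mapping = [0→0,1→1,2→6,3→3,4→5,5→4,6→7,7→2]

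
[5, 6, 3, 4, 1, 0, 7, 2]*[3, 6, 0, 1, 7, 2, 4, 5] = [2, 4, 1, 7, 6, 3, 5, 0]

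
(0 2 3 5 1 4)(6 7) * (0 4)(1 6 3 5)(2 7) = (0 7 3 1)(2 5 6)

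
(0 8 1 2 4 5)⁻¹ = (0 5 4 2 1 8)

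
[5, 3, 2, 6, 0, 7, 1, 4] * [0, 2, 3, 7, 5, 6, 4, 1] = [6, 7, 3, 4, 0, 1, 2, 5]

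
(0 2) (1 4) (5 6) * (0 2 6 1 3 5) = (0 6) (1 4 3 5) 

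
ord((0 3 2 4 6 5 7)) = 7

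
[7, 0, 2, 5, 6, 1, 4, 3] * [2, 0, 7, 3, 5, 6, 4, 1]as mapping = [0→1, 1→2, 2→7, 3→6, 4→4, 5→0, 6→5, 7→3]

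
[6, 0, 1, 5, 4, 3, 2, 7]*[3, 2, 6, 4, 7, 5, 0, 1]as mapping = [0→0, 1→3, 2→2, 3→5, 4→7, 5→4, 6→6, 7→1]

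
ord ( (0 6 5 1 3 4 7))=7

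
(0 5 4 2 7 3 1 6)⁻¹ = (0 6 1 3 7 2 4 5)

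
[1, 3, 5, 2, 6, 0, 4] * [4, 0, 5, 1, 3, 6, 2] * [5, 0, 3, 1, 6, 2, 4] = [5, 0, 4, 2, 3, 6, 1]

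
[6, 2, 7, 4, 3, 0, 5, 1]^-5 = [6, 2, 7, 4, 3, 0, 5, 1]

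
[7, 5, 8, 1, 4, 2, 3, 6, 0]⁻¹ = [8, 3, 5, 6, 4, 1, 7, 0, 2]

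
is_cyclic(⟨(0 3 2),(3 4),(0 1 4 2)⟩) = no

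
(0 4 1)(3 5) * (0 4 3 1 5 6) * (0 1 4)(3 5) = (0 5 4 3 6 1)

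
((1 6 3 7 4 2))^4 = (1 4 3)(2 7 6)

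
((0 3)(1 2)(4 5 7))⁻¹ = (0 3)(1 2)(4 7 5)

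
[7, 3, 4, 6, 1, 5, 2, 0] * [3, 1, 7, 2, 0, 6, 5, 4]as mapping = [0→4, 1→2, 2→0, 3→5, 4→1, 5→6, 6→7, 7→3]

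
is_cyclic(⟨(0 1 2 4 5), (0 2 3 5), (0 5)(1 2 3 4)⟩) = no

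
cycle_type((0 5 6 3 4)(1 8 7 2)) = 4.5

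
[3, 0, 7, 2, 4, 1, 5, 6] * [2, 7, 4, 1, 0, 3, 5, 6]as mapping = [0→1, 1→2, 2→6, 3→4, 4→0, 5→7, 6→3, 7→5]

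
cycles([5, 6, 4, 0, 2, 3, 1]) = (0 5 3)(1 6)(2 4)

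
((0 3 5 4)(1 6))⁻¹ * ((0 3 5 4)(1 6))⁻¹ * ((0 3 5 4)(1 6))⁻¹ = (0 3 5 4)(1 6)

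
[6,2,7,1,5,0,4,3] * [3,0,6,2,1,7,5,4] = [5,6,4,0,7,3,1,2]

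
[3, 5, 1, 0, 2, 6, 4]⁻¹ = [3, 2, 4, 0, 6, 1, 5]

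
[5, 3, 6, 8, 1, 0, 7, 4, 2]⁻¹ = [5, 4, 8, 1, 7, 0, 2, 6, 3]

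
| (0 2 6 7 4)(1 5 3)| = 15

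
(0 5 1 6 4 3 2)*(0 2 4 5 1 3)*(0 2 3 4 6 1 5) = (0 5 4 2 3 6)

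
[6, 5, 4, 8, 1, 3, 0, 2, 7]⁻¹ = [6, 4, 7, 5, 2, 1, 0, 8, 3]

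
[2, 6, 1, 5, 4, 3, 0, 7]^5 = [2, 6, 1, 5, 4, 3, 0, 7]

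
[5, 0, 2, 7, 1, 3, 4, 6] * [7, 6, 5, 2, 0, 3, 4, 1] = [3, 7, 5, 1, 6, 2, 0, 4] 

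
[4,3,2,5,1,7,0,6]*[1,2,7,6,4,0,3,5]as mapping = [0→4,1→6,2→7,3→0,4→2,5→5,6→1,7→3]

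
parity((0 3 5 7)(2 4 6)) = odd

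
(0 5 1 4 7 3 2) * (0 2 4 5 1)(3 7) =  (0 1 5)(3 4)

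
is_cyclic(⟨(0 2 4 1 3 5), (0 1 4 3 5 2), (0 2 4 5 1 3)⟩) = no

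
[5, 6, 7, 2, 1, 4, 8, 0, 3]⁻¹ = [7, 4, 3, 8, 5, 0, 1, 2, 6]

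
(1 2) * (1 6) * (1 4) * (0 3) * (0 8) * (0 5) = (0 3 8 5)(1 2 6 4)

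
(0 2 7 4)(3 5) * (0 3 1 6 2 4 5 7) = (0 4 3 7 5 1 6 2)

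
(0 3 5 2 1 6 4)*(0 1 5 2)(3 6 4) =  (0 6 3 2 5)(1 4)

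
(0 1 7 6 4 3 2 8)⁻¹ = (0 8 2 3 4 6 7 1)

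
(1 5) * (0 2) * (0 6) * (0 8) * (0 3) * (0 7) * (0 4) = (0 2 6 8 3 7 4)(1 5)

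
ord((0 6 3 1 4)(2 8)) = 10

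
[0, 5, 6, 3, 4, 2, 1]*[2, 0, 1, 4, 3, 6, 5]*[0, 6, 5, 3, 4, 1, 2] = [5, 2, 1, 4, 3, 6, 0]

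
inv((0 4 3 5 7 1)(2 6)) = (0 1 7 5 3 4)(2 6)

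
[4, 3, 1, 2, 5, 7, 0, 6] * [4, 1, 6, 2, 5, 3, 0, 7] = [5, 2, 1, 6, 3, 7, 4, 0]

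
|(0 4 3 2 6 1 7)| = 7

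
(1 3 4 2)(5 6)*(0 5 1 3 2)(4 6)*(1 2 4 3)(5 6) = (0 6 2 1 4)(3 5)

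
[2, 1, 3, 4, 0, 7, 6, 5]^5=[2, 1, 3, 4, 0, 7, 6, 5]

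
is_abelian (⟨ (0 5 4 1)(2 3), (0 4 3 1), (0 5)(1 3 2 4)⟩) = no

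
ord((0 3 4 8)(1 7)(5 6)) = 4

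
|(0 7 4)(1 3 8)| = 3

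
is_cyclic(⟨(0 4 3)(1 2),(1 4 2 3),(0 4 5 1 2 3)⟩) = no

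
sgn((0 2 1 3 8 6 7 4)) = -1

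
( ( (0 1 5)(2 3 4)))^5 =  (0 5 1)(2 4 3)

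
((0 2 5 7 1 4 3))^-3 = (0 1 2 4 5 3 7)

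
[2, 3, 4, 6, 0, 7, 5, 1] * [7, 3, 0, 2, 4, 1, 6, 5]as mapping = [0→0, 1→2, 2→4, 3→6, 4→7, 5→5, 6→1, 7→3]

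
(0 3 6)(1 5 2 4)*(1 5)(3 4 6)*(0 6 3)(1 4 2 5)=(0 2 3)(1 4)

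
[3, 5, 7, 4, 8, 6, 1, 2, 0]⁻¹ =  [8, 6, 7, 0, 3, 1, 5, 2, 4]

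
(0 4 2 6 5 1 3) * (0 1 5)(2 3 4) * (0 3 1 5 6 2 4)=(0 4 1)(3 5 6)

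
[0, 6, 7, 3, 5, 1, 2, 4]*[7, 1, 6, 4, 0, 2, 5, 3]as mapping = [0→7, 1→5, 2→3, 3→4, 4→2, 5→1, 6→6, 7→0]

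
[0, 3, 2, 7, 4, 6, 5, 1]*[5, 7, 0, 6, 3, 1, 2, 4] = [5, 6, 0, 4, 3, 2, 1, 7]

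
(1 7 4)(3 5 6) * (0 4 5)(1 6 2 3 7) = (0 4 6 7 5 2 3)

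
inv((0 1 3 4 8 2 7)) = (0 7 2 8 4 3 1)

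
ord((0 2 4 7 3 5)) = 6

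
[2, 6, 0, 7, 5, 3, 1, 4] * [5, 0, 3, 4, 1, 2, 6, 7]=[3, 6, 5, 7, 2, 4, 0, 1]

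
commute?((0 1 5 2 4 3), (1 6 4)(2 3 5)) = no:(0 1 5 2 4 3) * (1 6 4)(2 3 5) = (0 6 4 5 3)(1 2), (1 6 4)(2 3 5) * (0 1 5 2 4 3) = (0 1 6 3 2)(4 5)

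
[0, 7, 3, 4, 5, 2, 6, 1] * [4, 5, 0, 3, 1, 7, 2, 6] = [4, 6, 3, 1, 7, 0, 2, 5]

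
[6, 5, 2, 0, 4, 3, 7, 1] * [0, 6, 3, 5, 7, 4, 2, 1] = [2, 4, 3, 0, 7, 5, 1, 6]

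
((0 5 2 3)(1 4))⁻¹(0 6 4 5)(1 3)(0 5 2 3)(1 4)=(0 4)(1 2 5 6)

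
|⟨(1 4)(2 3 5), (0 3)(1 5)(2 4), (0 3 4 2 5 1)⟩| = 720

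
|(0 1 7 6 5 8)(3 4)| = 6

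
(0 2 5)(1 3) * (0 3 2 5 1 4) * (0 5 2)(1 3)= (0 2 3 4 5 1)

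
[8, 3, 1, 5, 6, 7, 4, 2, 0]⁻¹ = [8, 2, 7, 1, 6, 3, 4, 5, 0]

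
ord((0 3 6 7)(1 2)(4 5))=4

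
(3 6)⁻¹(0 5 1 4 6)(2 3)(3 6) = (0 5 1 4 3)(2 6)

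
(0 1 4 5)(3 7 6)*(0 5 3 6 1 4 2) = (0 4 3 7 1 2)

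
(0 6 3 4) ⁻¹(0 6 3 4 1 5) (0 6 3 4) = (0 1 5 6 3 4) 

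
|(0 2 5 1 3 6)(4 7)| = 6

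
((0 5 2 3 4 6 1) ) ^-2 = (0 6 3 5 1 4 2) 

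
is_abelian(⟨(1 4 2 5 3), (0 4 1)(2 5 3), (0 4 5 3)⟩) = no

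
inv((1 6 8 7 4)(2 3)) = (1 4 7 8 6)(2 3)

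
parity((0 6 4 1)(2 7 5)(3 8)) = even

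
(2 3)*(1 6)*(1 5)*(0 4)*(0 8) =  (0 4 8)(1 6 5)(2 3)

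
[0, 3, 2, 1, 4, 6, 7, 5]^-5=[0, 3, 2, 1, 4, 6, 7, 5]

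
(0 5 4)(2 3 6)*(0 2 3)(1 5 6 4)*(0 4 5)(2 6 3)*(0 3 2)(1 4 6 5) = (0 2 6)(1 3)(4 5)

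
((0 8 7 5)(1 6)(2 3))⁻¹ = (0 5 7 8)(1 6)(2 3)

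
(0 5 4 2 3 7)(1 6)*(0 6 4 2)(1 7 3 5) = (0 1 4)(2 5)(6 7)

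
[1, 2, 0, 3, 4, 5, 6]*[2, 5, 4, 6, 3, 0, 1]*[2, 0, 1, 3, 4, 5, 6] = [5, 4, 1, 6, 3, 2, 0]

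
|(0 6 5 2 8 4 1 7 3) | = 9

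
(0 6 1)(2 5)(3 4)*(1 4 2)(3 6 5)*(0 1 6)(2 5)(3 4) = (0 2 4)(3 5 6)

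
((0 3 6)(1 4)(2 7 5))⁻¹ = (0 6 3)(1 4)(2 5 7)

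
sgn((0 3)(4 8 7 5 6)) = -1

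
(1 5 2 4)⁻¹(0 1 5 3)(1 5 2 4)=(0 5 2 3)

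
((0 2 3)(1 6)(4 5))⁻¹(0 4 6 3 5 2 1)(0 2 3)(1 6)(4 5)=(0 4 3 6 2 5 1)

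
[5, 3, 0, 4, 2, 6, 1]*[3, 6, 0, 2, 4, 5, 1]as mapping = [0→5, 1→2, 2→3, 3→4, 4→0, 5→1, 6→6]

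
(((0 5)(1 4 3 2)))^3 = (0 5)(1 2 3 4)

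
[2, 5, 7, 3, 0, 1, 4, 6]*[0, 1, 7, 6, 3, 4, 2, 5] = [7, 4, 5, 6, 0, 1, 3, 2]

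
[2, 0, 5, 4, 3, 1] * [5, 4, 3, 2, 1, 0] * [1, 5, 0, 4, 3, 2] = [4, 2, 1, 5, 0, 3]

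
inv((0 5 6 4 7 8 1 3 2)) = (0 2 3 1 8 7 4 6 5)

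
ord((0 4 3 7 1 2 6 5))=8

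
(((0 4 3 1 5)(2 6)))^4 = (0 5 1 3 4)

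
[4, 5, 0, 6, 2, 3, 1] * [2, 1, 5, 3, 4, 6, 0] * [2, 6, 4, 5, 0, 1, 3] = [0, 3, 4, 2, 1, 5, 6]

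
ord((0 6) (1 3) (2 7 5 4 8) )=10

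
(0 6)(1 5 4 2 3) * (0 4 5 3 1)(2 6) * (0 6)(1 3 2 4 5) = (0 4)(1 2 3 6 5)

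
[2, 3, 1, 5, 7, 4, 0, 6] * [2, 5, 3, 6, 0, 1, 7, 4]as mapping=[0→3, 1→6, 2→5, 3→1, 4→4, 5→0, 6→2, 7→7]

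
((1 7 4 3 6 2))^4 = (1 6 4)(2 3 7)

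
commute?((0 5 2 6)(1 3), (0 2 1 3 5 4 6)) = no:(0 5 2 6)(1 3)*(0 2 1 3 5 4 6) = (0 4 6 2)(1 5), (0 2 1 3 5 4 6)*(0 5 2 6)(1 3) = (0 6 5 4)(2 3)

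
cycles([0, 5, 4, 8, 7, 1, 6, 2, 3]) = (1 5) (2 4 7) (3 8) 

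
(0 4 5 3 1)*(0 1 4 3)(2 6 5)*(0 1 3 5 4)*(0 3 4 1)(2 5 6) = (0 6 1 4 5)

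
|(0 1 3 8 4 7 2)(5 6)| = 14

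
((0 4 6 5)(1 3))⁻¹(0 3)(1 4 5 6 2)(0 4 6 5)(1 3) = (0 5 2 3 6)(1 4)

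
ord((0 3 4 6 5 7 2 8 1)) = 9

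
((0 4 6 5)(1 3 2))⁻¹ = (0 5 6 4)(1 2 3)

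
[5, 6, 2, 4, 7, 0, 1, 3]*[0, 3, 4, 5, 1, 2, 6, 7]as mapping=[0→2, 1→6, 2→4, 3→1, 4→7, 5→0, 6→3, 7→5]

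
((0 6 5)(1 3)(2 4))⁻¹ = (0 5 6)(1 3)(2 4)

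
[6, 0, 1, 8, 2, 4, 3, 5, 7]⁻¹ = [1, 2, 4, 6, 5, 7, 0, 8, 3]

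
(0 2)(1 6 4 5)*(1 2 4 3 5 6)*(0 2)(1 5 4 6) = (0 6 3 4 1 5)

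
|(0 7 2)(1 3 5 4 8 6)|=6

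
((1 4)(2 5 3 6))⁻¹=(1 4)(2 6 3 5)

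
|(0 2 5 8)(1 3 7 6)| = 4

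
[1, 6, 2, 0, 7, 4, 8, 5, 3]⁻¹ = [3, 0, 2, 8, 5, 7, 1, 4, 6]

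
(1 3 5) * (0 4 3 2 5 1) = (0 4 3 1 2 5) 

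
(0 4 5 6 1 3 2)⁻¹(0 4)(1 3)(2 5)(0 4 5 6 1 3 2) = (0 6)(2 3)(4 5)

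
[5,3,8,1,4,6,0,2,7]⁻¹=[6,3,7,1,4,0,5,8,2]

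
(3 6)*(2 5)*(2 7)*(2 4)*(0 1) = (0 1)(2 5 7 4)(3 6)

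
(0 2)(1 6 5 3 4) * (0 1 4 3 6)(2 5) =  (0 5 6 2 1)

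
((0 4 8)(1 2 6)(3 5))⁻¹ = (0 8 4)(1 6 2)(3 5)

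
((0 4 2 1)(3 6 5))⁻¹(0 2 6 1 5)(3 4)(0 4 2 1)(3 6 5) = (0 3 4 1 5)(2 6)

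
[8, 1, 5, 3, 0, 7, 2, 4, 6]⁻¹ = [4, 1, 6, 3, 7, 2, 8, 5, 0]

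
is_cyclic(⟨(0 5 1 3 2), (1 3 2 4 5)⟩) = no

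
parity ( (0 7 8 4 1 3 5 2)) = odd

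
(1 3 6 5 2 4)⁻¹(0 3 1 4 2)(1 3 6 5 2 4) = (0 6 3 1 4)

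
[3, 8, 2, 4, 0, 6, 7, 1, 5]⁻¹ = [4, 7, 2, 0, 3, 8, 5, 6, 1]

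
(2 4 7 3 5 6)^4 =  (2 5 7)(3 4 6)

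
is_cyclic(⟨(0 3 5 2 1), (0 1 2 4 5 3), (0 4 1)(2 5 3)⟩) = no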